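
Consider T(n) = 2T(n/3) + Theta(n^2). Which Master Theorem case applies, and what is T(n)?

Master Theorem for T(n) = 2T(n/3) + O(n^2):

a = 2, b = 3, c = 2
log_b(a) = log_3(2) = 0.6309

Case 3: c = 2 > log_3(2) = 0.6309
T(n) = O(n^2) = O(n^2)

For T(n) = 2T(n/3) + O(n^2): log_3(2) = 0.6309. This is Case 3 of the Master Theorem (c > log_b(a), work dominated by root), giving O(n^2).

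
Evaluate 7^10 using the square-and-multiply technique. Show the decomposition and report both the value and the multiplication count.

Computing 7^10 by squaring (build up from 7^1; each line after the first costs one multiplication):

7^1 = 7
7^2 = (7^1)^2 = 7^2 = 49
7^4 = (7^2)^2 = 49^2 = 2401
7^5 = 7 * 7^4 = 7 * 2401 = 16807
7^10 = (7^5)^2 = 16807^2 = 282475249

Result: 282475249
Multiplications needed: 4 (4 lines after 7^1)

7^10 = 282475249. Using exponentiation by squaring, this requires 4 multiplications. The key idea: if the exponent is even, square the half-power; if odd, multiply by the base once.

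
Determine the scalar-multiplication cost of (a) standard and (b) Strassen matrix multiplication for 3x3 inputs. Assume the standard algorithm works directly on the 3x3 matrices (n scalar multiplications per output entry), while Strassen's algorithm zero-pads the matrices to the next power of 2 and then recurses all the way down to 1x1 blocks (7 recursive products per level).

Matrix multiplication for 3x3 matrices:

Strassen's algorithm requires power-of-2 dimensions. Pad 3x3 to 4x4 (next power of 2).

Standard algorithm: 3^3 = 27 multiplications
Strassen's algorithm: 7^(log2(4)) = 7^2 = 49 multiplications
Difference: 27 - 49 = -22 (Strassen uses MORE here due to padding overhead — for small or just-over-power-of-2 n, padding can outweigh the per-level savings)

Standard: 27 multiplications (3^3). Strassen: 49 multiplications (7^2, after padding to 4x4). Strassen reduces 8 recursive multiplications to 7 at each level.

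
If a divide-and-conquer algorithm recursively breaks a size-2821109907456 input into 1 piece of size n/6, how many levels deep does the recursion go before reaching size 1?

For divide and conquer with division factor 6:

Problem sizes at each level:
Level 0: 2821109907456
Level 1: 470184984576
Level 2: 78364164096
Level 3: 13060694016
Level 4: 2176782336
Level 5: 362797056
Level 6: 60466176
Level 7: 10077696
Level 8: 1679616
Level 9: 279936
Level 10: 46656
Level 11: 7776
Level 12: 1296
Level 13: 216
Level 14: 36
Level 15: 6
Level 16: 1

The root is level 0 and the size-1 base case is level 16 (the tree spans levels 0 through 16, i.e. 17 levels counting the root), so the depth is the number of divisions: log_6(2821109907456) = 16

The recursion tree depth is log_6(2821109907456) = 16. At each level, the problem size is divided by 6, so it takes 16 divisions to reduce to a base case of size 1. The algorithm makes 1 recursive call at each level.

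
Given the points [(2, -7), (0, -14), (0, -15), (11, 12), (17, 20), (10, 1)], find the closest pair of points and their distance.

Computing all pairwise distances among 6 points:

d((2, -7), (0, -14)) = 7.2801
d((2, -7), (0, -15)) = 8.2462
d((2, -7), (11, 12)) = 21.0238
d((2, -7), (17, 20)) = 30.8869
d((2, -7), (10, 1)) = 11.3137
d((0, -14), (0, -15)) = 1.0 <-- minimum
d((0, -14), (11, 12)) = 28.2312
d((0, -14), (17, 20)) = 38.0132
d((0, -14), (10, 1)) = 18.0278
d((0, -15), (11, 12)) = 29.1548
d((0, -15), (17, 20)) = 38.9102
d((0, -15), (10, 1)) = 18.868
d((11, 12), (17, 20)) = 10.0
d((11, 12), (10, 1)) = 11.0454
d((17, 20), (10, 1)) = 20.2485

Closest pair: (0, -14) and (0, -15) with distance 1.0

The closest pair is (0, -14) and (0, -15) with Euclidean distance 1.0. For 6 points, brute-force pairwise comparison is shown above. For large n, the divide-and-conquer algorithm (sort by x, recurse on halves, check the dividing strip) achieves O(n log n).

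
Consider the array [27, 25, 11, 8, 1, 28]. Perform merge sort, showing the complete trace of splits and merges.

Merge sort trace:

Split: [27, 25, 11, 8, 1, 28] -> [27, 25, 11] and [8, 1, 28]
  Split: [27, 25, 11] -> [27] and [25, 11]
    Split: [25, 11] -> [25] and [11]
    Merge: [25] + [11] -> [11, 25]
  Merge: [27] + [11, 25] -> [11, 25, 27]
  Split: [8, 1, 28] -> [8] and [1, 28]
    Split: [1, 28] -> [1] and [28]
    Merge: [1] + [28] -> [1, 28]
  Merge: [8] + [1, 28] -> [1, 8, 28]
Merge: [11, 25, 27] + [1, 8, 28] -> [1, 8, 11, 25, 27, 28]

Final sorted array: [1, 8, 11, 25, 27, 28]

The merge sort proceeds by recursively splitting the array and merging sorted halves.
After all merges, the sorted array is [1, 8, 11, 25, 27, 28].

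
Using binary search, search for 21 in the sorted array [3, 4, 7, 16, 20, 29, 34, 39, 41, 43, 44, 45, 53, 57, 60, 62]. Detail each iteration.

Binary search for 21 in [3, 4, 7, 16, 20, 29, 34, 39, 41, 43, 44, 45, 53, 57, 60, 62]:

lo=0, hi=15, mid=7, arr[mid]=39 -> 39 > 21, search left half
lo=0, hi=6, mid=3, arr[mid]=16 -> 16 < 21, search right half
lo=4, hi=6, mid=5, arr[mid]=29 -> 29 > 21, search left half
lo=4, hi=4, mid=4, arr[mid]=20 -> 20 < 21, search right half
lo=5 > hi=4, target 21 not found

Binary search determines that 21 is not in the array after 4 comparisons. The search space was exhausted without finding the target.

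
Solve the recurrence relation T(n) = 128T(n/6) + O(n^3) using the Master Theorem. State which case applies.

Master Theorem for T(n) = 128T(n/6) + O(n^3):

a = 128, b = 6, c = 3
log_b(a) = log_6(128) = 2.7080

Case 3: c = 3 > log_6(128) = 2.7080
T(n) = O(n^3) = O(n^3)

For T(n) = 128T(n/6) + O(n^3): log_6(128) = 2.7080. This is Case 3 of the Master Theorem (c > log_b(a), work dominated by root), giving O(n^3).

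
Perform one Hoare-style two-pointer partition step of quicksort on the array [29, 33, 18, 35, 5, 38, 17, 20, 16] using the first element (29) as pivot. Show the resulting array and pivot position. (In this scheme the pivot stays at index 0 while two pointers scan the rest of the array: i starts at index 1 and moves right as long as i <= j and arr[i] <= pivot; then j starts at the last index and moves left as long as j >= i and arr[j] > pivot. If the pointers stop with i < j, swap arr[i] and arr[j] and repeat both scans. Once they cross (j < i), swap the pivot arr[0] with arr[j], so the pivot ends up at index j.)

Hoare-style two-pointer partition with pivot = 29:

Initial array: [29, 33, 18, 35, 5, 38, 17, 20, 16]

Pointers start at i = 1, j = 8.
i stops at index 1 (arr[1]=33 > 29), j stops at index 8 (arr[8]=16 <= 29): swap arr[1] and arr[8], array becomes [29, 16, 18, 35, 5, 38, 17, 20, 33]
i stops at index 3 (arr[3]=35 > 29), j stops at index 7 (arr[7]=20 <= 29): swap arr[3] and arr[7], array becomes [29, 16, 18, 20, 5, 38, 17, 35, 33]
i stops at index 5 (arr[5]=38 > 29), j stops at index 6 (arr[6]=17 <= 29): swap arr[5] and arr[6], array becomes [29, 16, 18, 20, 5, 17, 38, 35, 33]
i ends at 6, j ends at 5: the pointers have crossed (j < i), so scanning stops.

Swap pivot arr[0] with arr[5] to place pivot at position 5: [17, 16, 18, 20, 5, 29, 38, 35, 33]
Pivot position: 5

After partitioning with pivot 29, the array becomes [17, 16, 18, 20, 5, 29, 38, 35, 33]. The pivot is placed at index 5. All elements to the left of the pivot are <= 29, and all elements to the right are > 29.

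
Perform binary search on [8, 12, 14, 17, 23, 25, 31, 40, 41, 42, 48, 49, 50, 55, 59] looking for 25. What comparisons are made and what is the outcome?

Binary search for 25 in [8, 12, 14, 17, 23, 25, 31, 40, 41, 42, 48, 49, 50, 55, 59]:

lo=0, hi=14, mid=7, arr[mid]=40 -> 40 > 25, search left half
lo=0, hi=6, mid=3, arr[mid]=17 -> 17 < 25, search right half
lo=4, hi=6, mid=5, arr[mid]=25 -> Found target at index 5!

Binary search finds 25 at index 5 after 3 comparisons. The search repeatedly halves the search space by comparing with the middle element.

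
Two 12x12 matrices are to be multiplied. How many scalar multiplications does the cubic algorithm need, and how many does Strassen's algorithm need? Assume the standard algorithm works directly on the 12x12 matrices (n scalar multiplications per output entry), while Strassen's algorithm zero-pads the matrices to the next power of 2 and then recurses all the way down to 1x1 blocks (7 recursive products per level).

Matrix multiplication for 12x12 matrices:

Strassen's algorithm requires power-of-2 dimensions. Pad 12x12 to 16x16 (next power of 2).

Standard algorithm: 12^3 = 1728 multiplications
Strassen's algorithm: 7^(log2(16)) = 7^4 = 2401 multiplications
Difference: 1728 - 2401 = -673 (Strassen uses MORE here due to padding overhead — for small or just-over-power-of-2 n, padding can outweigh the per-level savings)

Standard: 1728 multiplications (12^3). Strassen: 2401 multiplications (7^4, after padding to 16x16). Strassen reduces 8 recursive multiplications to 7 at each level.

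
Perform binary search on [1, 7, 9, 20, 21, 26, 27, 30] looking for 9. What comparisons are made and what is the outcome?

Binary search for 9 in [1, 7, 9, 20, 21, 26, 27, 30]:

lo=0, hi=7, mid=3, arr[mid]=20 -> 20 > 9, search left half
lo=0, hi=2, mid=1, arr[mid]=7 -> 7 < 9, search right half
lo=2, hi=2, mid=2, arr[mid]=9 -> Found target at index 2!

Binary search finds 9 at index 2 after 3 comparisons. The search repeatedly halves the search space by comparing with the middle element.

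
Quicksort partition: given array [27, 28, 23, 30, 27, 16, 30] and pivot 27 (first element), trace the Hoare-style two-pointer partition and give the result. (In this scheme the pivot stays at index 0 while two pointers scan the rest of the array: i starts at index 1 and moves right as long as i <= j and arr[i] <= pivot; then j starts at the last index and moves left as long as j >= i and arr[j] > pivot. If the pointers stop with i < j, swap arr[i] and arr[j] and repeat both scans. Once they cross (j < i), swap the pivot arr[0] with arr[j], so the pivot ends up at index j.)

Hoare-style two-pointer partition with pivot = 27:

Initial array: [27, 28, 23, 30, 27, 16, 30]

Pointers start at i = 1, j = 6.
i stops at index 1 (arr[1]=28 > 27), j stops at index 5 (arr[5]=16 <= 27): swap arr[1] and arr[5], array becomes [27, 16, 23, 30, 27, 28, 30]
i stops at index 3 (arr[3]=30 > 27), j stops at index 4 (arr[4]=27 <= 27): swap arr[3] and arr[4], array becomes [27, 16, 23, 27, 30, 28, 30]
i ends at 4, j ends at 3: the pointers have crossed (j < i), so scanning stops.

Swap pivot arr[0] with arr[3] to place pivot at position 3: [27, 16, 23, 27, 30, 28, 30]
Pivot position: 3

After partitioning with pivot 27, the array becomes [27, 16, 23, 27, 30, 28, 30]. The pivot is placed at index 3. All elements to the left of the pivot are <= 27, and all elements to the right are > 27.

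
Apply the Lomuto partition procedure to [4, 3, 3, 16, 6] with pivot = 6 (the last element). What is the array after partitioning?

Lomuto partition with pivot = 6:

Initial array: [4, 3, 3, 16, 6]

arr[0]=4 <= 6: swap with position 0, array becomes [4, 3, 3, 16, 6]
arr[1]=3 <= 6: swap with position 1, array becomes [4, 3, 3, 16, 6]
arr[2]=3 <= 6: swap with position 2, array becomes [4, 3, 3, 16, 6]
arr[3]=16 > 6: no swap

Place pivot at position 3: [4, 3, 3, 6, 16]
Pivot position: 3

After partitioning with pivot 6, the array becomes [4, 3, 3, 6, 16]. The pivot is placed at index 3. All elements to the left of the pivot are <= 6, and all elements to the right are > 6.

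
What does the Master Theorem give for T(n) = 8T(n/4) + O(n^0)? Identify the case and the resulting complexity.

Master Theorem for T(n) = 8T(n/4) + O(n^0):

a = 8, b = 4, c = 0
log_b(a) = log_4(8) = 1.5000

Case 1: c = 0 < log_4(8) = 1.5000
T(n) = O(n^(log_4 8))

For T(n) = 8T(n/4) + O(n^0): log_4(8) = 1.5000. This is Case 1 of the Master Theorem (c < log_b(a), work dominated by leaves), giving O(n^(log_4 8)).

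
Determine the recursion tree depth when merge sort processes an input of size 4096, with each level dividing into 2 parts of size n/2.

For divide and conquer with division factor 2:

Problem sizes at each level:
Level 0: 4096
Level 1: 2048
Level 2: 1024
Level 3: 512
Level 4: 256
Level 5: 128
Level 6: 64
Level 7: 32
Level 8: 16
Level 9: 8
Level 10: 4
Level 11: 2
Level 12: 1

The root is level 0 and the size-1 base case is level 12 (the tree spans levels 0 through 12, i.e. 13 levels counting the root), so the depth is the number of divisions: log_2(4096) = 12

The recursion tree depth is log_2(4096) = 12. At each level, the problem size is divided by 2, so it takes 12 divisions to reduce to a base case of size 1. The algorithm makes 2 recursive calls at each level.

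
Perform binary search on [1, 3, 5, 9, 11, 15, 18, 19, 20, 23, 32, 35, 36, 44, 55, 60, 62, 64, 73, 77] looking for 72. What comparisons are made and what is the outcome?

Binary search for 72 in [1, 3, 5, 9, 11, 15, 18, 19, 20, 23, 32, 35, 36, 44, 55, 60, 62, 64, 73, 77]:

lo=0, hi=19, mid=9, arr[mid]=23 -> 23 < 72, search right half
lo=10, hi=19, mid=14, arr[mid]=55 -> 55 < 72, search right half
lo=15, hi=19, mid=17, arr[mid]=64 -> 64 < 72, search right half
lo=18, hi=19, mid=18, arr[mid]=73 -> 73 > 72, search left half
lo=18 > hi=17, target 72 not found

Binary search determines that 72 is not in the array after 4 comparisons. The search space was exhausted without finding the target.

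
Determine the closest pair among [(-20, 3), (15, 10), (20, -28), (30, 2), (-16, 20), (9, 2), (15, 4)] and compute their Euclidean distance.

Computing all pairwise distances among 7 points:

d((-20, 3), (15, 10)) = 35.6931
d((-20, 3), (20, -28)) = 50.6063
d((-20, 3), (30, 2)) = 50.01
d((-20, 3), (-16, 20)) = 17.4642
d((-20, 3), (9, 2)) = 29.0172
d((-20, 3), (15, 4)) = 35.0143
d((15, 10), (20, -28)) = 38.3275
d((15, 10), (30, 2)) = 17.0
d((15, 10), (-16, 20)) = 32.573
d((15, 10), (9, 2)) = 10.0
d((15, 10), (15, 4)) = 6.0 <-- minimum
d((20, -28), (30, 2)) = 31.6228
d((20, -28), (-16, 20)) = 60.0
d((20, -28), (9, 2)) = 31.9531
d((20, -28), (15, 4)) = 32.3883
d((30, 2), (-16, 20)) = 49.3964
d((30, 2), (9, 2)) = 21.0
d((30, 2), (15, 4)) = 15.1327
d((-16, 20), (9, 2)) = 30.8058
d((-16, 20), (15, 4)) = 34.8855
d((9, 2), (15, 4)) = 6.3246

Closest pair: (15, 10) and (15, 4) with distance 6.0

The closest pair is (15, 10) and (15, 4) with Euclidean distance 6.0. For 7 points, brute-force pairwise comparison is shown above. For large n, the divide-and-conquer algorithm (sort by x, recurse on halves, check the dividing strip) achieves O(n log n).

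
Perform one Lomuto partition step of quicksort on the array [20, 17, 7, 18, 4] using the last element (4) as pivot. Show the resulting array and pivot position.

Lomuto partition with pivot = 4:

Initial array: [20, 17, 7, 18, 4]

arr[0]=20 > 4: no swap
arr[1]=17 > 4: no swap
arr[2]=7 > 4: no swap
arr[3]=18 > 4: no swap

Place pivot at position 0: [4, 17, 7, 18, 20]
Pivot position: 0

After partitioning with pivot 4, the array becomes [4, 17, 7, 18, 20]. The pivot is placed at index 0. All elements to the left of the pivot are <= 4, and all elements to the right are > 4.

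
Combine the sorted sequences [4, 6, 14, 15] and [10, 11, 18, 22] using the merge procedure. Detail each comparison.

Merging process:

Compare 4 vs 10: take 4 from left. Merged: [4]
Compare 6 vs 10: take 6 from left. Merged: [4, 6]
Compare 14 vs 10: take 10 from right. Merged: [4, 6, 10]
Compare 14 vs 11: take 11 from right. Merged: [4, 6, 10, 11]
Compare 14 vs 18: take 14 from left. Merged: [4, 6, 10, 11, 14]
Compare 15 vs 18: take 15 from left. Merged: [4, 6, 10, 11, 14, 15]
Append remaining from right: [18, 22]. Merged: [4, 6, 10, 11, 14, 15, 18, 22]

Final merged array: [4, 6, 10, 11, 14, 15, 18, 22]
Total comparisons: 6

The merged array is [4, 6, 10, 11, 14, 15, 18, 22], requiring 6 comparisons. The merge step runs in O(n) time where n is the total number of elements.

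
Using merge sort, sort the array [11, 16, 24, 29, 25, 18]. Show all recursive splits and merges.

Merge sort trace:

Split: [11, 16, 24, 29, 25, 18] -> [11, 16, 24] and [29, 25, 18]
  Split: [11, 16, 24] -> [11] and [16, 24]
    Split: [16, 24] -> [16] and [24]
    Merge: [16] + [24] -> [16, 24]
  Merge: [11] + [16, 24] -> [11, 16, 24]
  Split: [29, 25, 18] -> [29] and [25, 18]
    Split: [25, 18] -> [25] and [18]
    Merge: [25] + [18] -> [18, 25]
  Merge: [29] + [18, 25] -> [18, 25, 29]
Merge: [11, 16, 24] + [18, 25, 29] -> [11, 16, 18, 24, 25, 29]

Final sorted array: [11, 16, 18, 24, 25, 29]

The merge sort proceeds by recursively splitting the array and merging sorted halves.
After all merges, the sorted array is [11, 16, 18, 24, 25, 29].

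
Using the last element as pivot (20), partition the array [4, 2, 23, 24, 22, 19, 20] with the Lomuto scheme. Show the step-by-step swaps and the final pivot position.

Lomuto partition with pivot = 20:

Initial array: [4, 2, 23, 24, 22, 19, 20]

arr[0]=4 <= 20: swap with position 0, array becomes [4, 2, 23, 24, 22, 19, 20]
arr[1]=2 <= 20: swap with position 1, array becomes [4, 2, 23, 24, 22, 19, 20]
arr[2]=23 > 20: no swap
arr[3]=24 > 20: no swap
arr[4]=22 > 20: no swap
arr[5]=19 <= 20: swap with position 2, array becomes [4, 2, 19, 24, 22, 23, 20]

Place pivot at position 3: [4, 2, 19, 20, 22, 23, 24]
Pivot position: 3

After partitioning with pivot 20, the array becomes [4, 2, 19, 20, 22, 23, 24]. The pivot is placed at index 3. All elements to the left of the pivot are <= 20, and all elements to the right are > 20.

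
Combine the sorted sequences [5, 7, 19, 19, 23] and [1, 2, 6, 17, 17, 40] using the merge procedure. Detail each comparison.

Merging process:

Compare 5 vs 1: take 1 from right. Merged: [1]
Compare 5 vs 2: take 2 from right. Merged: [1, 2]
Compare 5 vs 6: take 5 from left. Merged: [1, 2, 5]
Compare 7 vs 6: take 6 from right. Merged: [1, 2, 5, 6]
Compare 7 vs 17: take 7 from left. Merged: [1, 2, 5, 6, 7]
Compare 19 vs 17: take 17 from right. Merged: [1, 2, 5, 6, 7, 17]
Compare 19 vs 17: take 17 from right. Merged: [1, 2, 5, 6, 7, 17, 17]
Compare 19 vs 40: take 19 from left. Merged: [1, 2, 5, 6, 7, 17, 17, 19]
Compare 19 vs 40: take 19 from left. Merged: [1, 2, 5, 6, 7, 17, 17, 19, 19]
Compare 23 vs 40: take 23 from left. Merged: [1, 2, 5, 6, 7, 17, 17, 19, 19, 23]
Append remaining from right: [40]. Merged: [1, 2, 5, 6, 7, 17, 17, 19, 19, 23, 40]

Final merged array: [1, 2, 5, 6, 7, 17, 17, 19, 19, 23, 40]
Total comparisons: 10

The merged array is [1, 2, 5, 6, 7, 17, 17, 19, 19, 23, 40], requiring 10 comparisons. The merge step runs in O(n) time where n is the total number of elements.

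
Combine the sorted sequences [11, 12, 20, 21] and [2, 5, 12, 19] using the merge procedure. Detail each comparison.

Merging process:

Compare 11 vs 2: take 2 from right. Merged: [2]
Compare 11 vs 5: take 5 from right. Merged: [2, 5]
Compare 11 vs 12: take 11 from left. Merged: [2, 5, 11]
Compare 12 vs 12: take 12 from left. Merged: [2, 5, 11, 12]
Compare 20 vs 12: take 12 from right. Merged: [2, 5, 11, 12, 12]
Compare 20 vs 19: take 19 from right. Merged: [2, 5, 11, 12, 12, 19]
Append remaining from left: [20, 21]. Merged: [2, 5, 11, 12, 12, 19, 20, 21]

Final merged array: [2, 5, 11, 12, 12, 19, 20, 21]
Total comparisons: 6

The merged array is [2, 5, 11, 12, 12, 19, 20, 21], requiring 6 comparisons. The merge step runs in O(n) time where n is the total number of elements.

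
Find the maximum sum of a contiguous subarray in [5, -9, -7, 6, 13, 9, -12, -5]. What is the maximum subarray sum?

Using Kadane's algorithm on [5, -9, -7, 6, 13, 9, -12, -5]:

Scanning through the array:
Position 1 (value -9): max_ending_here = -4, max_so_far = 5
Position 2 (value -7): max_ending_here = -7, max_so_far = 5
Position 3 (value 6): max_ending_here = 6, max_so_far = 6
Position 4 (value 13): max_ending_here = 19, max_so_far = 19
Position 5 (value 9): max_ending_here = 28, max_so_far = 28
Position 6 (value -12): max_ending_here = 16, max_so_far = 28
Position 7 (value -5): max_ending_here = 11, max_so_far = 28

Maximum subarray: [6, 13, 9]
Maximum sum: 28

The maximum subarray is [6, 13, 9] with sum 28. This subarray runs from index 3 to index 5.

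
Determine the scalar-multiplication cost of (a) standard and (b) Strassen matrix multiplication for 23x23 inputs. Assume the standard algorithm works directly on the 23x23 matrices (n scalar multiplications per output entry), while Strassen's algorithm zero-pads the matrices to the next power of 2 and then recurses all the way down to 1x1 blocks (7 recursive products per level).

Matrix multiplication for 23x23 matrices:

Strassen's algorithm requires power-of-2 dimensions. Pad 23x23 to 32x32 (next power of 2).

Standard algorithm: 23^3 = 12167 multiplications
Strassen's algorithm: 7^(log2(32)) = 7^5 = 16807 multiplications
Difference: 12167 - 16807 = -4640 (Strassen uses MORE here due to padding overhead — for small or just-over-power-of-2 n, padding can outweigh the per-level savings)

Standard: 12167 multiplications (23^3). Strassen: 16807 multiplications (7^5, after padding to 32x32). Strassen reduces 8 recursive multiplications to 7 at each level.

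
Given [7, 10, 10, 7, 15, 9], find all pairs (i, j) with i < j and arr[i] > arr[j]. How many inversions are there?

Finding inversions in [7, 10, 10, 7, 15, 9]:

(1, 3): arr[1]=10 > arr[3]=7
(1, 5): arr[1]=10 > arr[5]=9
(2, 3): arr[2]=10 > arr[3]=7
(2, 5): arr[2]=10 > arr[5]=9
(4, 5): arr[4]=15 > arr[5]=9

Total inversions: 5

The array has 5 inversion(s): (1,3), (1,5), (2,3), (2,5), (4,5). Each pair (i,j) satisfies i < j and arr[i] > arr[j].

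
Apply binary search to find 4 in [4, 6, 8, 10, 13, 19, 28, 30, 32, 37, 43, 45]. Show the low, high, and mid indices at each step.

Binary search for 4 in [4, 6, 8, 10, 13, 19, 28, 30, 32, 37, 43, 45]:

lo=0, hi=11, mid=5, arr[mid]=19 -> 19 > 4, search left half
lo=0, hi=4, mid=2, arr[mid]=8 -> 8 > 4, search left half
lo=0, hi=1, mid=0, arr[mid]=4 -> Found target at index 0!

Binary search finds 4 at index 0 after 3 comparisons. The search repeatedly halves the search space by comparing with the middle element.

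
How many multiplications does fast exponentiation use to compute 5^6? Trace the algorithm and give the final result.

Computing 5^6 by squaring (build up from 5^1; each line after the first costs one multiplication):

5^1 = 5
5^2 = (5^1)^2 = 5^2 = 25
5^3 = 5 * 5^2 = 5 * 25 = 125
5^6 = (5^3)^2 = 125^2 = 15625

Result: 15625
Multiplications needed: 3 (3 lines after 5^1)

5^6 = 15625. Using exponentiation by squaring, this requires 3 multiplications. The key idea: if the exponent is even, square the half-power; if odd, multiply by the base once.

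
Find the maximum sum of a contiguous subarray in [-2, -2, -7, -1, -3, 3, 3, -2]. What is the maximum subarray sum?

Using Kadane's algorithm on [-2, -2, -7, -1, -3, 3, 3, -2]:

Scanning through the array:
Position 1 (value -2): max_ending_here = -2, max_so_far = -2
Position 2 (value -7): max_ending_here = -7, max_so_far = -2
Position 3 (value -1): max_ending_here = -1, max_so_far = -1
Position 4 (value -3): max_ending_here = -3, max_so_far = -1
Position 5 (value 3): max_ending_here = 3, max_so_far = 3
Position 6 (value 3): max_ending_here = 6, max_so_far = 6
Position 7 (value -2): max_ending_here = 4, max_so_far = 6

Maximum subarray: [3, 3]
Maximum sum: 6

The maximum subarray is [3, 3] with sum 6. This subarray runs from index 5 to index 6.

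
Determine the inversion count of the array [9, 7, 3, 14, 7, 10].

Finding inversions in [9, 7, 3, 14, 7, 10]:

(0, 1): arr[0]=9 > arr[1]=7
(0, 2): arr[0]=9 > arr[2]=3
(0, 4): arr[0]=9 > arr[4]=7
(1, 2): arr[1]=7 > arr[2]=3
(3, 4): arr[3]=14 > arr[4]=7
(3, 5): arr[3]=14 > arr[5]=10

Total inversions: 6

The array has 6 inversion(s): (0,1), (0,2), (0,4), (1,2), (3,4), (3,5). Each pair (i,j) satisfies i < j and arr[i] > arr[j].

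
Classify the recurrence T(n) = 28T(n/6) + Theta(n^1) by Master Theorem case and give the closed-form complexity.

Master Theorem for T(n) = 28T(n/6) + O(n^1):

a = 28, b = 6, c = 1
log_b(a) = log_6(28) = 1.8597

Case 1: c = 1 < log_6(28) = 1.8597
T(n) = O(n^(log_6 28))

For T(n) = 28T(n/6) + O(n^1): log_6(28) = 1.8597. This is Case 1 of the Master Theorem (c < log_b(a), work dominated by leaves), giving O(n^(log_6 28)).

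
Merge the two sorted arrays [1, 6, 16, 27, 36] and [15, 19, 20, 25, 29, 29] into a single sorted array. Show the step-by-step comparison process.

Merging process:

Compare 1 vs 15: take 1 from left. Merged: [1]
Compare 6 vs 15: take 6 from left. Merged: [1, 6]
Compare 16 vs 15: take 15 from right. Merged: [1, 6, 15]
Compare 16 vs 19: take 16 from left. Merged: [1, 6, 15, 16]
Compare 27 vs 19: take 19 from right. Merged: [1, 6, 15, 16, 19]
Compare 27 vs 20: take 20 from right. Merged: [1, 6, 15, 16, 19, 20]
Compare 27 vs 25: take 25 from right. Merged: [1, 6, 15, 16, 19, 20, 25]
Compare 27 vs 29: take 27 from left. Merged: [1, 6, 15, 16, 19, 20, 25, 27]
Compare 36 vs 29: take 29 from right. Merged: [1, 6, 15, 16, 19, 20, 25, 27, 29]
Compare 36 vs 29: take 29 from right. Merged: [1, 6, 15, 16, 19, 20, 25, 27, 29, 29]
Append remaining from left: [36]. Merged: [1, 6, 15, 16, 19, 20, 25, 27, 29, 29, 36]

Final merged array: [1, 6, 15, 16, 19, 20, 25, 27, 29, 29, 36]
Total comparisons: 10

The merged array is [1, 6, 15, 16, 19, 20, 25, 27, 29, 29, 36], requiring 10 comparisons. The merge step runs in O(n) time where n is the total number of elements.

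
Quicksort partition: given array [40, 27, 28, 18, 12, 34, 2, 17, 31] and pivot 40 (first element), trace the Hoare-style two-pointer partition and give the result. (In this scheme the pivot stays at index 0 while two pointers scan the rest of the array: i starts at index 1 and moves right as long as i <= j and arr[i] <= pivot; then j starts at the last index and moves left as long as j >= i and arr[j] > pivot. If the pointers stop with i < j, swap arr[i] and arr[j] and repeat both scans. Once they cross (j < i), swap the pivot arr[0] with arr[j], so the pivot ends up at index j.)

Hoare-style two-pointer partition with pivot = 40:

Initial array: [40, 27, 28, 18, 12, 34, 2, 17, 31]

Pointers start at i = 1, j = 8.
i ends at 9, j ends at 8: the pointers have crossed (j < i), so scanning stops.

Swap pivot arr[0] with arr[8] to place pivot at position 8: [31, 27, 28, 18, 12, 34, 2, 17, 40]
Pivot position: 8

After partitioning with pivot 40, the array becomes [31, 27, 28, 18, 12, 34, 2, 17, 40]. The pivot is placed at index 8. All elements to the left of the pivot are <= 40, and all elements to the right are > 40.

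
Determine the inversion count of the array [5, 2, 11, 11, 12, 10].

Finding inversions in [5, 2, 11, 11, 12, 10]:

(0, 1): arr[0]=5 > arr[1]=2
(2, 5): arr[2]=11 > arr[5]=10
(3, 5): arr[3]=11 > arr[5]=10
(4, 5): arr[4]=12 > arr[5]=10

Total inversions: 4

The array has 4 inversion(s): (0,1), (2,5), (3,5), (4,5). Each pair (i,j) satisfies i < j and arr[i] > arr[j].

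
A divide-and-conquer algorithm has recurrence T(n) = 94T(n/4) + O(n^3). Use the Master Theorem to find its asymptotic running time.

Master Theorem for T(n) = 94T(n/4) + O(n^3):

a = 94, b = 4, c = 3
log_b(a) = log_4(94) = 3.2773

Case 1: c = 3 < log_4(94) = 3.2773
T(n) = O(n^(log_4 94))

For T(n) = 94T(n/4) + O(n^3): log_4(94) = 3.2773. This is Case 1 of the Master Theorem (c < log_b(a), work dominated by leaves), giving O(n^(log_4 94)).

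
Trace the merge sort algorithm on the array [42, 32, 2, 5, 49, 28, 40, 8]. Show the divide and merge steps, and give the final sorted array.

Merge sort trace:

Split: [42, 32, 2, 5, 49, 28, 40, 8] -> [42, 32, 2, 5] and [49, 28, 40, 8]
  Split: [42, 32, 2, 5] -> [42, 32] and [2, 5]
    Split: [42, 32] -> [42] and [32]
    Merge: [42] + [32] -> [32, 42]
    Split: [2, 5] -> [2] and [5]
    Merge: [2] + [5] -> [2, 5]
  Merge: [32, 42] + [2, 5] -> [2, 5, 32, 42]
  Split: [49, 28, 40, 8] -> [49, 28] and [40, 8]
    Split: [49, 28] -> [49] and [28]
    Merge: [49] + [28] -> [28, 49]
    Split: [40, 8] -> [40] and [8]
    Merge: [40] + [8] -> [8, 40]
  Merge: [28, 49] + [8, 40] -> [8, 28, 40, 49]
Merge: [2, 5, 32, 42] + [8, 28, 40, 49] -> [2, 5, 8, 28, 32, 40, 42, 49]

Final sorted array: [2, 5, 8, 28, 32, 40, 42, 49]

The merge sort proceeds by recursively splitting the array and merging sorted halves.
After all merges, the sorted array is [2, 5, 8, 28, 32, 40, 42, 49].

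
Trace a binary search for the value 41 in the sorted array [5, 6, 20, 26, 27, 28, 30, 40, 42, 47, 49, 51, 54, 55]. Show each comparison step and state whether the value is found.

Binary search for 41 in [5, 6, 20, 26, 27, 28, 30, 40, 42, 47, 49, 51, 54, 55]:

lo=0, hi=13, mid=6, arr[mid]=30 -> 30 < 41, search right half
lo=7, hi=13, mid=10, arr[mid]=49 -> 49 > 41, search left half
lo=7, hi=9, mid=8, arr[mid]=42 -> 42 > 41, search left half
lo=7, hi=7, mid=7, arr[mid]=40 -> 40 < 41, search right half
lo=8 > hi=7, target 41 not found

Binary search determines that 41 is not in the array after 4 comparisons. The search space was exhausted without finding the target.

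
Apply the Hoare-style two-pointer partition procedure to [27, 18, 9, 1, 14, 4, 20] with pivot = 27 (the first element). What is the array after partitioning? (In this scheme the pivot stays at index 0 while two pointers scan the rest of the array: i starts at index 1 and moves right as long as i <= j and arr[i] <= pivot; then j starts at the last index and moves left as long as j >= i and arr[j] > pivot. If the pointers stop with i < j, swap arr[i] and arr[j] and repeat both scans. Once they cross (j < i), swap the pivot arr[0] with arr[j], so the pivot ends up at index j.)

Hoare-style two-pointer partition with pivot = 27:

Initial array: [27, 18, 9, 1, 14, 4, 20]

Pointers start at i = 1, j = 6.
i ends at 7, j ends at 6: the pointers have crossed (j < i), so scanning stops.

Swap pivot arr[0] with arr[6] to place pivot at position 6: [20, 18, 9, 1, 14, 4, 27]
Pivot position: 6

After partitioning with pivot 27, the array becomes [20, 18, 9, 1, 14, 4, 27]. The pivot is placed at index 6. All elements to the left of the pivot are <= 27, and all elements to the right are > 27.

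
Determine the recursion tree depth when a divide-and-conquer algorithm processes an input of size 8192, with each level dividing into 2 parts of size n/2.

For divide and conquer with division factor 2:

Problem sizes at each level:
Level 0: 8192
Level 1: 4096
Level 2: 2048
Level 3: 1024
Level 4: 512
Level 5: 256
Level 6: 128
Level 7: 64
Level 8: 32
Level 9: 16
Level 10: 8
Level 11: 4
Level 12: 2
Level 13: 1

The root is level 0 and the size-1 base case is level 13 (the tree spans levels 0 through 13, i.e. 14 levels counting the root), so the depth is the number of divisions: log_2(8192) = 13

The recursion tree depth is log_2(8192) = 13. At each level, the problem size is divided by 2, so it takes 13 divisions to reduce to a base case of size 1. The algorithm makes 2 recursive calls at each level.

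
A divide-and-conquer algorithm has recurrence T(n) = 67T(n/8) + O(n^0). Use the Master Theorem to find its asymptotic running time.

Master Theorem for T(n) = 67T(n/8) + O(n^0):

a = 67, b = 8, c = 0
log_b(a) = log_8(67) = 2.0220

Case 1: c = 0 < log_8(67) = 2.0220
T(n) = O(n^(log_8 67))

For T(n) = 67T(n/8) + O(n^0): log_8(67) = 2.0220. This is Case 1 of the Master Theorem (c < log_b(a), work dominated by leaves), giving O(n^(log_8 67)).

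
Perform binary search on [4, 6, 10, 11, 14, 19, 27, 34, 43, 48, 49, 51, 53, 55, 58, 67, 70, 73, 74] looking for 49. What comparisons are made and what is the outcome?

Binary search for 49 in [4, 6, 10, 11, 14, 19, 27, 34, 43, 48, 49, 51, 53, 55, 58, 67, 70, 73, 74]:

lo=0, hi=18, mid=9, arr[mid]=48 -> 48 < 49, search right half
lo=10, hi=18, mid=14, arr[mid]=58 -> 58 > 49, search left half
lo=10, hi=13, mid=11, arr[mid]=51 -> 51 > 49, search left half
lo=10, hi=10, mid=10, arr[mid]=49 -> Found target at index 10!

Binary search finds 49 at index 10 after 4 comparisons. The search repeatedly halves the search space by comparing with the middle element.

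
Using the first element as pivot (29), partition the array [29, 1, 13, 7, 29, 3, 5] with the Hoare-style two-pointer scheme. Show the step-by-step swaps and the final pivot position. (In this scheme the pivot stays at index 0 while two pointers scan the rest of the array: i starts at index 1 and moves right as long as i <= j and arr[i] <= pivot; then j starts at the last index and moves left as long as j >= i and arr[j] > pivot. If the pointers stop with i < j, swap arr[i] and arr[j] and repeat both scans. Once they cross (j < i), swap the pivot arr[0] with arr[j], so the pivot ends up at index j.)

Hoare-style two-pointer partition with pivot = 29:

Initial array: [29, 1, 13, 7, 29, 3, 5]

Pointers start at i = 1, j = 6.
i ends at 7, j ends at 6: the pointers have crossed (j < i), so scanning stops.

Swap pivot arr[0] with arr[6] to place pivot at position 6: [5, 1, 13, 7, 29, 3, 29]
Pivot position: 6

After partitioning with pivot 29, the array becomes [5, 1, 13, 7, 29, 3, 29]. The pivot is placed at index 6. All elements to the left of the pivot are <= 29, and all elements to the right are > 29.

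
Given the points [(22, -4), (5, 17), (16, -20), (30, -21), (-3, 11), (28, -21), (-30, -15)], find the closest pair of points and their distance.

Computing all pairwise distances among 7 points:

d((22, -4), (5, 17)) = 27.0185
d((22, -4), (16, -20)) = 17.088
d((22, -4), (30, -21)) = 18.7883
d((22, -4), (-3, 11)) = 29.1548
d((22, -4), (28, -21)) = 18.0278
d((22, -4), (-30, -15)) = 53.1507
d((5, 17), (16, -20)) = 38.6005
d((5, 17), (30, -21)) = 45.4863
d((5, 17), (-3, 11)) = 10.0
d((5, 17), (28, -21)) = 44.4185
d((5, 17), (-30, -15)) = 47.4236
d((16, -20), (30, -21)) = 14.0357
d((16, -20), (-3, 11)) = 36.3593
d((16, -20), (28, -21)) = 12.0416
d((16, -20), (-30, -15)) = 46.2709
d((30, -21), (-3, 11)) = 45.9674
d((30, -21), (28, -21)) = 2.0 <-- minimum
d((30, -21), (-30, -15)) = 60.2993
d((-3, 11), (28, -21)) = 44.5533
d((-3, 11), (-30, -15)) = 37.4833
d((28, -21), (-30, -15)) = 58.3095

Closest pair: (30, -21) and (28, -21) with distance 2.0

The closest pair is (30, -21) and (28, -21) with Euclidean distance 2.0. For 7 points, brute-force pairwise comparison is shown above. For large n, the divide-and-conquer algorithm (sort by x, recurse on halves, check the dividing strip) achieves O(n log n).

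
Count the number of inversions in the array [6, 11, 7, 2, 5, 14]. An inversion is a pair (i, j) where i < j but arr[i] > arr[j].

Finding inversions in [6, 11, 7, 2, 5, 14]:

(0, 3): arr[0]=6 > arr[3]=2
(0, 4): arr[0]=6 > arr[4]=5
(1, 2): arr[1]=11 > arr[2]=7
(1, 3): arr[1]=11 > arr[3]=2
(1, 4): arr[1]=11 > arr[4]=5
(2, 3): arr[2]=7 > arr[3]=2
(2, 4): arr[2]=7 > arr[4]=5

Total inversions: 7

The array has 7 inversion(s): (0,3), (0,4), (1,2), (1,3), (1,4), (2,3), (2,4). Each pair (i,j) satisfies i < j and arr[i] > arr[j].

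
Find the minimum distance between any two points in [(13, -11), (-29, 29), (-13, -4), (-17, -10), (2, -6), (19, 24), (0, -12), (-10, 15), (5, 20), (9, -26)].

Computing all pairwise distances among 10 points:

d((13, -11), (-29, 29)) = 58.0
d((13, -11), (-13, -4)) = 26.9258
d((13, -11), (-17, -10)) = 30.0167
d((13, -11), (2, -6)) = 12.083
d((13, -11), (19, 24)) = 35.5106
d((13, -11), (0, -12)) = 13.0384
d((13, -11), (-10, 15)) = 34.7131
d((13, -11), (5, 20)) = 32.0156
d((13, -11), (9, -26)) = 15.5242
d((-29, 29), (-13, -4)) = 36.6742
d((-29, 29), (-17, -10)) = 40.8044
d((-29, 29), (2, -6)) = 46.7547
d((-29, 29), (19, 24)) = 48.2597
d((-29, 29), (0, -12)) = 50.2195
d((-29, 29), (-10, 15)) = 23.6008
d((-29, 29), (5, 20)) = 35.171
d((-29, 29), (9, -26)) = 66.8506
d((-13, -4), (-17, -10)) = 7.2111
d((-13, -4), (2, -6)) = 15.1327
d((-13, -4), (19, 24)) = 42.5206
d((-13, -4), (0, -12)) = 15.2643
d((-13, -4), (-10, 15)) = 19.2354
d((-13, -4), (5, 20)) = 30.0
d((-13, -4), (9, -26)) = 31.1127
d((-17, -10), (2, -6)) = 19.4165
d((-17, -10), (19, 24)) = 49.5177
d((-17, -10), (0, -12)) = 17.1172
d((-17, -10), (-10, 15)) = 25.9615
d((-17, -10), (5, 20)) = 37.2022
d((-17, -10), (9, -26)) = 30.5287
d((2, -6), (19, 24)) = 34.4819
d((2, -6), (0, -12)) = 6.3246 <-- minimum
d((2, -6), (-10, 15)) = 24.1868
d((2, -6), (5, 20)) = 26.1725
d((2, -6), (9, -26)) = 21.1896
d((19, 24), (0, -12)) = 40.7063
d((19, 24), (-10, 15)) = 30.3645
d((19, 24), (5, 20)) = 14.5602
d((19, 24), (9, -26)) = 50.9902
d((0, -12), (-10, 15)) = 28.7924
d((0, -12), (5, 20)) = 32.3883
d((0, -12), (9, -26)) = 16.6433
d((-10, 15), (5, 20)) = 15.8114
d((-10, 15), (9, -26)) = 45.1885
d((5, 20), (9, -26)) = 46.1736

Closest pair: (2, -6) and (0, -12) with distance 6.3246

The closest pair is (2, -6) and (0, -12) with Euclidean distance 6.3246. For 10 points, brute-force pairwise comparison is shown above. For large n, the divide-and-conquer algorithm (sort by x, recurse on halves, check the dividing strip) achieves O(n log n).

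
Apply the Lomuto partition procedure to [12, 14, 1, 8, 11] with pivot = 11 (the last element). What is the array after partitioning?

Lomuto partition with pivot = 11:

Initial array: [12, 14, 1, 8, 11]

arr[0]=12 > 11: no swap
arr[1]=14 > 11: no swap
arr[2]=1 <= 11: swap with position 0, array becomes [1, 14, 12, 8, 11]
arr[3]=8 <= 11: swap with position 1, array becomes [1, 8, 12, 14, 11]

Place pivot at position 2: [1, 8, 11, 14, 12]
Pivot position: 2

After partitioning with pivot 11, the array becomes [1, 8, 11, 14, 12]. The pivot is placed at index 2. All elements to the left of the pivot are <= 11, and all elements to the right are > 11.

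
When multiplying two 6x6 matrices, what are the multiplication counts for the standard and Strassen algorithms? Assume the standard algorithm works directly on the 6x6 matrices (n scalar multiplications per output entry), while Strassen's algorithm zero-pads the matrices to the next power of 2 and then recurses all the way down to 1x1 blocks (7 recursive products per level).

Matrix multiplication for 6x6 matrices:

Strassen's algorithm requires power-of-2 dimensions. Pad 6x6 to 8x8 (next power of 2).

Standard algorithm: 6^3 = 216 multiplications
Strassen's algorithm: 7^(log2(8)) = 7^3 = 343 multiplications
Difference: 216 - 343 = -127 (Strassen uses MORE here due to padding overhead — for small or just-over-power-of-2 n, padding can outweigh the per-level savings)

Standard: 216 multiplications (6^3). Strassen: 343 multiplications (7^3, after padding to 8x8). Strassen reduces 8 recursive multiplications to 7 at each level.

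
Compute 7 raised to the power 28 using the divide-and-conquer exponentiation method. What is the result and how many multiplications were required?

Computing 7^28 by squaring (build up from 7^1; each line after the first costs one multiplication):

7^1 = 7
7^2 = (7^1)^2 = 7^2 = 49
7^3 = 7 * 7^2 = 7 * 49 = 343
7^6 = (7^3)^2 = 343^2 = 117649
7^7 = 7 * 7^6 = 7 * 117649 = 823543
7^14 = (7^7)^2 = 823543^2 = 678223072849
7^28 = (7^14)^2 = 678223072849^2 = 459986536544739960976801

Result: 459986536544739960976801
Multiplications needed: 6 (6 lines after 7^1)

7^28 = 459986536544739960976801. Using exponentiation by squaring, this requires 6 multiplications. The key idea: if the exponent is even, square the half-power; if odd, multiply by the base once.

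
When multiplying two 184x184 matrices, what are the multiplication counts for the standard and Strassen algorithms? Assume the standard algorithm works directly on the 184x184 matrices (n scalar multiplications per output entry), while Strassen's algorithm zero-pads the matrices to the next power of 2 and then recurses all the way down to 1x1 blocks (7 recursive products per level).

Matrix multiplication for 184x184 matrices:

Strassen's algorithm requires power-of-2 dimensions. Pad 184x184 to 256x256 (next power of 2).

Standard algorithm: 184^3 = 6229504 multiplications
Strassen's algorithm: 7^(log2(256)) = 7^8 = 5764801 multiplications
Savings: 6229504 - 5764801 = 464703 multiplications

Standard: 6229504 multiplications (184^3). Strassen: 5764801 multiplications (7^8, after padding to 256x256). Strassen reduces 8 recursive multiplications to 7 at each level.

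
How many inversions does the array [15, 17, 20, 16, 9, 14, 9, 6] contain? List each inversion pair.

Finding inversions in [15, 17, 20, 16, 9, 14, 9, 6]:

(0, 4): arr[0]=15 > arr[4]=9
(0, 5): arr[0]=15 > arr[5]=14
(0, 6): arr[0]=15 > arr[6]=9
(0, 7): arr[0]=15 > arr[7]=6
(1, 3): arr[1]=17 > arr[3]=16
(1, 4): arr[1]=17 > arr[4]=9
(1, 5): arr[1]=17 > arr[5]=14
(1, 6): arr[1]=17 > arr[6]=9
(1, 7): arr[1]=17 > arr[7]=6
(2, 3): arr[2]=20 > arr[3]=16
(2, 4): arr[2]=20 > arr[4]=9
(2, 5): arr[2]=20 > arr[5]=14
(2, 6): arr[2]=20 > arr[6]=9
(2, 7): arr[2]=20 > arr[7]=6
(3, 4): arr[3]=16 > arr[4]=9
(3, 5): arr[3]=16 > arr[5]=14
(3, 6): arr[3]=16 > arr[6]=9
(3, 7): arr[3]=16 > arr[7]=6
(4, 7): arr[4]=9 > arr[7]=6
(5, 6): arr[5]=14 > arr[6]=9
(5, 7): arr[5]=14 > arr[7]=6
(6, 7): arr[6]=9 > arr[7]=6

Total inversions: 22

The array has 22 inversion(s): (0,4), (0,5), (0,6), (0,7), (1,3), (1,4), (1,5), (1,6), (1,7), (2,3), (2,4), (2,5), (2,6), (2,7), (3,4), (3,5), (3,6), (3,7), (4,7), (5,6), (5,7), (6,7). Each pair (i,j) satisfies i < j and arr[i] > arr[j].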